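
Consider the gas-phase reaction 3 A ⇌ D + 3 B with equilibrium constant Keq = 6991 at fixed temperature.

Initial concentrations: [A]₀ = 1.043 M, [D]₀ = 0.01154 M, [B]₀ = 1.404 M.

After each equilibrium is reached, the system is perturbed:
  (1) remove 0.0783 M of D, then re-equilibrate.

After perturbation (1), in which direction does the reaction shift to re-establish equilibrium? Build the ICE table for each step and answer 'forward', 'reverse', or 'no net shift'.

Q₀ = 0.02815 vs Keq = 6991 ⇒ Q<K, forward
Step 1:
                  A         D         B
  I           1.043   0.01154     1.404
  C         -0.9576    0.3192    0.9576
  E         0.08541    0.3307     2.362
  solve Keq expr → x = 0.3192; check Q = 6991
Then remove 0.0783 M of D.
Step 2:
                  A         D         B
  I         0.08541    0.2524     2.362
  C       -0.006891  0.002297  0.006891
  E         0.07852    0.2547     2.368
  solve Keq expr → x = 0.002297; check Q = 6991

Direction: forward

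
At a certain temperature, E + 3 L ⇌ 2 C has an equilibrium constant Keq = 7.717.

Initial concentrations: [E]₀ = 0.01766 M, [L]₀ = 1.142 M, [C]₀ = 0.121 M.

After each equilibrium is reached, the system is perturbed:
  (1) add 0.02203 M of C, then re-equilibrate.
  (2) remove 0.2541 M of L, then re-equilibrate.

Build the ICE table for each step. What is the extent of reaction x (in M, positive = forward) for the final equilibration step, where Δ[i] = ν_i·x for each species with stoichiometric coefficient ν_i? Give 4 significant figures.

x = -0.002901 M

Q₀ = 0.5566 vs Keq = 7.717 ⇒ Q<K, forward
Step 1:
                   E          L          C
  I          0.01766      1.142      0.121
  C         -0.01539   -0.04617    0.03078
  E         0.002269      1.096     0.1518
  solve Keq expr → x = 0.01539; check Q = 7.717
Then add 0.02203 M of C.
Step 2:
                   E          L          C
  I         0.002269      1.096     0.1738
  C       6.4672e-04    0.00194  -0.001293
  E         0.002915      1.098     0.1725
  solve Keq expr → x = -6.4672e-04; check Q = 7.717
Then remove 0.2541 M of L.
Step 3:
                   E          L          C
  I         0.002915     0.8437     0.1725
  C         0.002901   0.008702  -0.005801
  E         0.005816     0.8524     0.1667
  solve Keq expr → x = -0.002901; check Q = 7.717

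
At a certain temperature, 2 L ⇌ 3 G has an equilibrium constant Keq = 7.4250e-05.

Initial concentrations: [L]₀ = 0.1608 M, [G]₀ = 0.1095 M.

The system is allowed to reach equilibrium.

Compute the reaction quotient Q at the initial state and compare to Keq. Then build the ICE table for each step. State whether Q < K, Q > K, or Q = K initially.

Q₀ = 0.05078; Q > K (proceeds reverse)

Q₀ = 0.05078 vs Keq = 7.4250e-05 ⇒ Q>K, reverse
Step 1:
                   L          G
  Initial     0.1608     0.1095
  Change     0.06268   -0.09402
  Equil       0.2235    0.01548
  solve Keq expr → x = -0.03134; check Q = 7.4250e-05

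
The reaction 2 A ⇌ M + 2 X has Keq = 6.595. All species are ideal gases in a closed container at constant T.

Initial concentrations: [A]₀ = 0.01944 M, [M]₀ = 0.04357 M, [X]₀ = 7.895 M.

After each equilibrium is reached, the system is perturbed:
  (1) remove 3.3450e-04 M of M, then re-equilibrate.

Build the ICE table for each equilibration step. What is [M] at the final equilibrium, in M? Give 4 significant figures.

[M]_eq = 0.00116 M

Q₀ = 7186 vs Keq = 6.595 ⇒ Q>K, reverse
Step 1:
                   A          M          X
  Initial    0.01944    0.04357      7.895
  Change     0.08479    -0.0424   -0.08479
  Equil       0.1042   0.001175       7.81
  solve Keq expr → x = -0.0424; check Q = 6.595
Then remove 3.3450e-04 M of M.
Step 2:
                   A          M          X
  Initial     0.1042 8.4008e-04       7.81
  Change  -6.3987e-04 3.1993e-04 6.3987e-04
  Equil       0.1036    0.00116      7.811
  solve Keq expr → x = 3.1993e-04; check Q = 6.595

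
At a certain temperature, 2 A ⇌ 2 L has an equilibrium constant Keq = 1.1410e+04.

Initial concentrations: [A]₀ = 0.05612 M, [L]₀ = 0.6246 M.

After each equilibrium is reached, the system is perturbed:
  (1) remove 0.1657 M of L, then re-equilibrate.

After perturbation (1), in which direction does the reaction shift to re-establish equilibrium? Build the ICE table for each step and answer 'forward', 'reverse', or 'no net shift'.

Direction: forward

Q₀ = 123.9 vs Keq = 1.1410e+04 ⇒ Q<K, forward
Step 1:
                   A          L
  I          0.05612     0.6246
  C         -0.04981    0.04981
  E         0.006314     0.6744
  solve Keq expr → x = 0.0249; check Q = 1.1410e+04
Then remove 0.1657 M of L.
Step 2:
                   A          L
  I         0.006314     0.5087
  C        -0.001537   0.001537
  E         0.004777     0.5102
  solve Keq expr → x = 7.6843e-04; check Q = 1.1410e+04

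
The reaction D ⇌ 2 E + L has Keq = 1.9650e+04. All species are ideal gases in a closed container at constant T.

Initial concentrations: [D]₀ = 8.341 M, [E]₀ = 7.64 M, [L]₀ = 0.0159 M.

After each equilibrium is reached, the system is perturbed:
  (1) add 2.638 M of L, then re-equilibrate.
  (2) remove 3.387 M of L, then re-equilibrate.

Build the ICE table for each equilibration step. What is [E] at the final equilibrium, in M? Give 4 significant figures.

Q₀ = 0.1113 vs Keq = 1.9650e+04 ⇒ Q<K, forward
Step 1:
                    D           E           L
  init          8.341        7.64      0.0159
  Δ            -8.106       16.21       8.106
  eq           0.2351       23.85       8.122
  solve Keq expr → x = 8.106; check Q = 1.9650e+04
Then add 2.638 M of L.
Step 2:
                    D           E           L
  init         0.2351       23.85       10.76
  Δ           0.07067     -0.1413    -0.07067
  eq           0.3058       23.71       10.69
  solve Keq expr → x = -0.07067; check Q = 1.9650e+04
Then remove 3.387 M of L.
Step 3:
                    D           E           L
  init         0.3058       23.71       7.302
  Δ          -0.09104      0.1821     0.09104
  eq           0.2148       23.89       7.393
  solve Keq expr → x = 0.09104; check Q = 1.9650e+04

[E]_eq = 23.89 M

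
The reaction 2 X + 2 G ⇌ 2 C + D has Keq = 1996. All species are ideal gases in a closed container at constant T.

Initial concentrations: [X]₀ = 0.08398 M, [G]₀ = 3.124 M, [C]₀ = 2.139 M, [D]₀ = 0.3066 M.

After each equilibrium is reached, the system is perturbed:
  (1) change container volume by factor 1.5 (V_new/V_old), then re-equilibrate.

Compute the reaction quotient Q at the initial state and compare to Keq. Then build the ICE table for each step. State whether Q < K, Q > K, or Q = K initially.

Q₀ = 20.38 vs Keq = 1996 ⇒ Q<K, forward
Step 1:
                  X         G         C         D
  I         0.08398     3.124     2.139    0.3066
  C        -0.07445  -0.07445   0.07445   0.03723
  E        0.009526      3.05     2.213    0.3438
  solve Keq expr → x = 0.03723; check Q = 1996
Then change container volume by factor 1.5 (V_new/V_old).
Step 2:
                  X         G         C         D
  I        0.006351     2.033     1.476    0.2292
  C        0.001403  0.001403 -0.001403 -7.0134e-04
  E        0.007754     2.034     1.474    0.2285
  solve Keq expr → x = -7.0134e-04; check Q = 1996

Q₀ = 20.38; Q < K (proceeds forward)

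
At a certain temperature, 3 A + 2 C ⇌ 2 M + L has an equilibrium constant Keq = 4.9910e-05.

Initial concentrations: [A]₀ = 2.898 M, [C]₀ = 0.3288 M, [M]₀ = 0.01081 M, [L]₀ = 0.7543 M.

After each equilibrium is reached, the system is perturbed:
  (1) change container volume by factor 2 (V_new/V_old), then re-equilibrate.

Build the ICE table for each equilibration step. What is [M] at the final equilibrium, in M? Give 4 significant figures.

[M]_eq = 0.003355 M

Q₀ = 3.3499e-05 vs Keq = 4.9910e-05 ⇒ Q<K, forward
Step 1:
                   A          C          M          L
  init         2.898     0.3288    0.01081     0.7543
  Δ        -0.003392  -0.002261   0.002261   0.001131
  eq           2.895     0.3265    0.01307     0.7554
  solve Keq expr → x = 0.001131; check Q = 4.9910e-05
Then change container volume by factor 2 (V_new/V_old).
Step 2:
                   A          C          M          L
  init         1.447     0.1633   0.006536     0.3777
  Δ         0.004771   0.003181  -0.003181   -0.00159
  eq           1.452     0.1664   0.003355     0.3761
  solve Keq expr → x = -0.00159; check Q = 4.9910e-05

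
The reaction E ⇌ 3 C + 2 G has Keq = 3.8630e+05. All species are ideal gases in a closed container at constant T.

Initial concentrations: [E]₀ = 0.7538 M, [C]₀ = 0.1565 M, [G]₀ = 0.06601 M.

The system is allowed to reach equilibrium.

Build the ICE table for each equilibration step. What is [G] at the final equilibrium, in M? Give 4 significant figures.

[G]_eq = 1.573 M

Q₀ = 2.2157e-05 vs Keq = 3.8630e+05 ⇒ Q<K, forward
Step 1:
                  E         C         G
  I          0.7538    0.1565   0.06601
  C         -0.7537     2.261     1.507
  E       9.0560e-05     2.418     1.573
  solve Keq expr → x = 0.7537; check Q = 3.8630e+05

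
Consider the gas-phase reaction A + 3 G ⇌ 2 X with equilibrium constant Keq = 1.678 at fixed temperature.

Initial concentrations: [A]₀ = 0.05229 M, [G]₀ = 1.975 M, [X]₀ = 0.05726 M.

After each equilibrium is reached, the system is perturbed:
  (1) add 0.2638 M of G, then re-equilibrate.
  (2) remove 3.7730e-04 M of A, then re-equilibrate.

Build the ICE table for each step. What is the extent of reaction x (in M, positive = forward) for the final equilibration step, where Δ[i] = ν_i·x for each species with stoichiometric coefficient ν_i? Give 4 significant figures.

Q₀ = 0.008139 vs Keq = 1.678 ⇒ Q<K, forward
Step 1:
                    A           G           X
  Initial     0.05229       1.975     0.05726
  Change     -0.04987     -0.1496     0.09975
  Equil      0.002415       1.825       0.157
  solve Keq expr → x = 0.04987; check Q = 1.678
Then add 0.2638 M of G.
Step 2:
                    A           G           X
  Initial    0.002415       2.089       0.157
  Change  -7.6724e-04   -0.002302    0.001534
  Equil      0.001648       2.087      0.1585
  solve Keq expr → x = 7.6724e-04; check Q = 1.678
Then remove 3.7730e-04 M of A.
Step 3:
                    A           G           X
  Initial    0.001271       2.087      0.1585
  Change   3.5984e-04     0.00108 -7.1968e-04
  Equil      0.001631       2.088      0.1578
  solve Keq expr → x = -3.5984e-04; check Q = 1.678

x = -3.5984e-04 M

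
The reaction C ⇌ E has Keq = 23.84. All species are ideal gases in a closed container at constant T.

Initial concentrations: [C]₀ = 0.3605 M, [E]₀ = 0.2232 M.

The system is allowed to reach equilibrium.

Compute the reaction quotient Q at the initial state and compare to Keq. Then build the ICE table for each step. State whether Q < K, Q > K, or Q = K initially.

Q₀ = 0.6191; Q < K (proceeds forward)

Q₀ = 0.6191 vs Keq = 23.84 ⇒ Q<K, forward
Step 1:
                   C          E
  I           0.3605     0.2232
  C           -0.337      0.337
  E           0.0235     0.5602
  solve Keq expr → x = 0.337; check Q = 23.84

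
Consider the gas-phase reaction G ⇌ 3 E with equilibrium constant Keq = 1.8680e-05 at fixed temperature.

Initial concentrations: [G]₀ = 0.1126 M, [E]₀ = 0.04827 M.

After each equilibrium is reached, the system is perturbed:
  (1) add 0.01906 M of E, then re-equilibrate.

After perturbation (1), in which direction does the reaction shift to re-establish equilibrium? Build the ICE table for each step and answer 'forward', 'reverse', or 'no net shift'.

Q₀ = 9.9883e-04 vs Keq = 1.8680e-05 ⇒ Q>K, reverse
Step 1:
                  G         E
  Initial    0.1126   0.04827
  Change    0.01168  -0.03503
  Equil      0.1243   0.01324
  solve Keq expr → x = -0.01168; check Q = 1.8680e-05
Then add 0.01906 M of E.
Step 2:
                  G         E
  Initial    0.1243    0.0323
  Change    0.00628  -0.01884
  Equil      0.1306   0.01346
  solve Keq expr → x = -0.00628; check Q = 1.8680e-05

Direction: reverse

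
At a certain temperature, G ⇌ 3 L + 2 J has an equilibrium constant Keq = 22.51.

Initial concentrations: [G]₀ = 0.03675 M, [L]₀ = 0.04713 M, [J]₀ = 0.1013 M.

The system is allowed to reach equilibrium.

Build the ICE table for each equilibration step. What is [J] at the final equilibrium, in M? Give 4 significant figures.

[J]_eq = 0.1748 M

Q₀ = 2.9232e-05 vs Keq = 22.51 ⇒ Q<K, forward
Step 1:
                  G         L         J
  I         0.03675   0.04713    0.1013
  C        -0.03674    0.1102   0.07349
  E       5.2890e-06    0.1574    0.1748
  solve Keq expr → x = 0.03674; check Q = 22.51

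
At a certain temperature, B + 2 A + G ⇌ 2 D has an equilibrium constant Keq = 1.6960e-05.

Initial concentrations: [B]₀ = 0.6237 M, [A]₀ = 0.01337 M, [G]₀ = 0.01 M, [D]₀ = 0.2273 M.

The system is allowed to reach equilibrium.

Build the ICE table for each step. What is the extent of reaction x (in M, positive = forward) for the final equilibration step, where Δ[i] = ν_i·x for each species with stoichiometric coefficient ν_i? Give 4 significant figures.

Q₀ = 4.6340e+04 vs Keq = 1.6960e-05 ⇒ Q>K, reverse
Step 1:
                   B          A          G          D
  Initial     0.6237    0.01337       0.01     0.2273
  Change      0.1135      0.227     0.1135     -0.227
  Equil       0.7372     0.2404     0.1235 2.9869e-04
  solve Keq expr → x = -0.1135; check Q = 1.6960e-05

x = -0.1135 M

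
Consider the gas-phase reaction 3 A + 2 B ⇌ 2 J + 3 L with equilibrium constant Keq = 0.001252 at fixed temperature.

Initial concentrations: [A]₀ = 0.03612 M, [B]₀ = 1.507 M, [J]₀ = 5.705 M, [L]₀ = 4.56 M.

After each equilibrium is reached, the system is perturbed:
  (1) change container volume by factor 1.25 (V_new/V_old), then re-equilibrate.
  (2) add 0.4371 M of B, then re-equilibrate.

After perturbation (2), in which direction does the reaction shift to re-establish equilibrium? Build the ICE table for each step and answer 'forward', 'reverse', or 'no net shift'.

Direction: forward

Q₀ = 2.8836e+07 vs Keq = 0.001252 ⇒ Q>K, reverse
Step 1:
                    A           B           J           L
  init        0.03612       1.507       5.705        4.56
  Δ             4.018       2.678      -2.678      -4.018
  eq            4.054       4.185       3.027      0.5423
  solve Keq expr → x = -1.339; check Q = 0.001252
Then change container volume by factor 1.25 (V_new/V_old).
Step 2:
                    A           B           J           L
  init          3.243       3.348       2.421      0.4339
  Δ                 0           0           0           0
  eq            3.243       3.348       2.421      0.4339
  solve Keq expr → x = 0; check Q = 0.001252
Then add 0.4371 M of B.
Step 3:
                    A           B           J           L
  init          3.243       3.785       2.421      0.4339
  Δ          -0.02878    -0.01919     0.01919     0.02878
  eq            3.214       3.766        2.44      0.4626
  solve Keq expr → x = 0.009594; check Q = 0.001252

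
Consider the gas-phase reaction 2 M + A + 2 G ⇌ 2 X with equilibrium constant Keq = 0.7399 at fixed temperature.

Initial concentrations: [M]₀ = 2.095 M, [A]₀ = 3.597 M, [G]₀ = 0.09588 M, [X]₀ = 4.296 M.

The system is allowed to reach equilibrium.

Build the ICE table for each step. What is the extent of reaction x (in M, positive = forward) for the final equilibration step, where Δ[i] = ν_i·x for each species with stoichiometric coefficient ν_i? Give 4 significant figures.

Q₀ = 127.2 vs Keq = 0.7399 ⇒ Q>K, reverse
Step 1:
                  M         A         G         X
  Initial     2.095     3.597   0.09588     4.296
  Change     0.6719     0.336    0.6719   -0.6719
  Equil       2.767     3.933    0.7678     3.624
  solve Keq expr → x = -0.336; check Q = 0.7399

x = -0.336 M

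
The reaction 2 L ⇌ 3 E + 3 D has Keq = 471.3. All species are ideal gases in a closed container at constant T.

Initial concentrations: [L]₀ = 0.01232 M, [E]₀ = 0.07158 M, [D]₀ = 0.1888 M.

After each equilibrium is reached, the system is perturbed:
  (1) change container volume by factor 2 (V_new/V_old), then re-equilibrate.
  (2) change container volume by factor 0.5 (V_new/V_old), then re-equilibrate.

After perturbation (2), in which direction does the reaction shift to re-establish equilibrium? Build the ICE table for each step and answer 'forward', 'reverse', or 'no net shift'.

Direction: reverse

Q₀ = 0.01626 vs Keq = 471.3 ⇒ Q<K, forward
Step 1:
                    L           E           D
  init        0.01232     0.07158      0.1888
  Δ           -0.0122      0.0183      0.0183
  eq       1.1699e-04     0.08988      0.2071
  solve Keq expr → x = 0.006102; check Q = 471.3
Then change container volume by factor 2 (V_new/V_old).
Step 2:
                    L           E           D
  init     5.8497e-05     0.04494      0.1036
  Δ       -4.3827e-05  6.5740e-05  6.5740e-05
  eq       1.4670e-05     0.04501      0.1036
  solve Keq expr → x = 2.1913e-05; check Q = 471.3
Then change container volume by factor 0.5 (V_new/V_old).
Step 3:
                    L           E           D
  init     2.9341e-05     0.09002      0.2072
  Δ        8.7653e-05 -1.3148e-04 -1.3148e-04
  eq       1.1699e-04     0.08988      0.2071
  solve Keq expr → x = -4.3827e-05; check Q = 471.3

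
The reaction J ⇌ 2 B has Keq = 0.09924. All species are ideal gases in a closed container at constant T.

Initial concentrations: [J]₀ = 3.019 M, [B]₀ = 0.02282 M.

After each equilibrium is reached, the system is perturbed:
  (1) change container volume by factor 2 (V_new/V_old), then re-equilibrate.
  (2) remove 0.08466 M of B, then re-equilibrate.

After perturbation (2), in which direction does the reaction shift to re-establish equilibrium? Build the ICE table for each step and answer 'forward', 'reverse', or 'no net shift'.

Direction: forward

Q₀ = 1.7249e-04 vs Keq = 0.09924 ⇒ Q<K, forward
Step 1:
                    J           B
  Initial       3.019     0.02282
  Change      -0.2507      0.5013
  Equil         2.768      0.5241
  solve Keq expr → x = 0.2507; check Q = 0.09924
Then change container volume by factor 2 (V_new/V_old).
Step 2:
                    J           B
  Initial       1.384      0.2621
  Change     -0.05084      0.1017
  Equil         1.333      0.3638
  solve Keq expr → x = 0.05084; check Q = 0.09924
Then remove 0.08466 M of B.
Step 3:
                    J           B
  Initial       1.333      0.2791
  Change     -0.03961     0.07922
  Equil         1.294      0.3583
  solve Keq expr → x = 0.03961; check Q = 0.09924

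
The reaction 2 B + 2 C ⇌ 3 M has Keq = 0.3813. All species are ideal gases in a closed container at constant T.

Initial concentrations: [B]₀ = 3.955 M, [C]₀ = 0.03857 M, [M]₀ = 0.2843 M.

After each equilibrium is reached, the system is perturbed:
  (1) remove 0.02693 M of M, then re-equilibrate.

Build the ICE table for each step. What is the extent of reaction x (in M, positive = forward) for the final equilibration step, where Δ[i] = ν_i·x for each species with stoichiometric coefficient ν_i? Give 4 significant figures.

Q₀ = 0.9875 vs Keq = 0.3813 ⇒ Q>K, reverse
Step 1:
                    B           C           M
  I             3.955     0.03857      0.2843
  C           0.01572     0.01572    -0.02358
  E             3.971     0.05429      0.2607
  solve Keq expr → x = -0.007862; check Q = 0.3813
Then remove 0.02693 M of M.
Step 2:
                    B           C           M
  I             3.971     0.05429      0.2338
  C         -0.005611   -0.005611    0.008416
  E             3.965     0.04868      0.2422
  solve Keq expr → x = 0.002805; check Q = 0.3813

x = 0.002805 M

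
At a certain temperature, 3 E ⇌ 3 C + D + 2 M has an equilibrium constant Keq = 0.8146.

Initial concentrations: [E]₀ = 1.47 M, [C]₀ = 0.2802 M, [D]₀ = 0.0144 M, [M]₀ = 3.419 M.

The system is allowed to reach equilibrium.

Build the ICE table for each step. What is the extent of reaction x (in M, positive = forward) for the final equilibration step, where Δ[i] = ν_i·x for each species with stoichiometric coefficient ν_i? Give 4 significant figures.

Q₀ = 0.001166 vs Keq = 0.8146 ⇒ Q<K, forward
Step 1:
                    E           C           D           M
  I              1.47      0.2802      0.0144       3.419
  C           -0.4475      0.4475      0.1492      0.2983
  E             1.023      0.7277      0.1636       3.717
  solve Keq expr → x = 0.1492; check Q = 0.8146

x = 0.1492 M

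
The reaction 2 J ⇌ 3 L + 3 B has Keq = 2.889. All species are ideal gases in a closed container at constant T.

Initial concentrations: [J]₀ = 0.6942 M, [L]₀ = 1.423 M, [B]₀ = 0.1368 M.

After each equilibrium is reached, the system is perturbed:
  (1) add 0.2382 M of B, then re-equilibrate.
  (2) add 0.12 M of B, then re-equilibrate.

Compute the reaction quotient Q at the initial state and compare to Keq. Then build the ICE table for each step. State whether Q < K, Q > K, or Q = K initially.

Q₀ = 0.01531; Q < K (proceeds forward)

Q₀ = 0.01531 vs Keq = 2.889 ⇒ Q<K, forward
Step 1:
                   J          L          B
  init        0.6942      1.423     0.1368
  Δ          -0.2304     0.3457     0.3457
  eq          0.4638      1.769     0.4825
  solve Keq expr → x = 0.1152; check Q = 2.889
Then add 0.2382 M of B.
Step 2:
                   J          L          B
  init        0.4638      1.769     0.7207
  Δ          0.08919    -0.1338    -0.1338
  eq          0.5529      1.635     0.5869
  solve Keq expr → x = -0.04459; check Q = 2.889
Then add 0.12 M of B.
Step 3:
                   J          L          B
  init        0.5529      1.635     0.7069
  Δ          0.04304   -0.06456   -0.06456
  eq           0.596       1.57     0.6423
  solve Keq expr → x = -0.02152; check Q = 2.889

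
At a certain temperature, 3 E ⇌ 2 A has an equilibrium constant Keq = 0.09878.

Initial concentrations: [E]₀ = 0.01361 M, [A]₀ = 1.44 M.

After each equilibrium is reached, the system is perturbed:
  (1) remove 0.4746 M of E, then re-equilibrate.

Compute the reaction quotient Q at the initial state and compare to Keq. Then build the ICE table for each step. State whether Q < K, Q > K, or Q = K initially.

Q₀ = 8.2253e+05; Q > K (proceeds reverse)

Q₀ = 8.2253e+05 vs Keq = 0.09878 ⇒ Q>K, reverse
Step 1:
                   E          A
  init       0.01361       1.44
  Δ            1.382    -0.9216
  eq           1.396     0.5184
  solve Keq expr → x = -0.4608; check Q = 0.09878
Then remove 0.4746 M of E.
Step 2:
                   E          A
  init        0.9214     0.5184
  Δ           0.2101    -0.1401
  eq           1.132     0.3783
  solve Keq expr → x = -0.07005; check Q = 0.09878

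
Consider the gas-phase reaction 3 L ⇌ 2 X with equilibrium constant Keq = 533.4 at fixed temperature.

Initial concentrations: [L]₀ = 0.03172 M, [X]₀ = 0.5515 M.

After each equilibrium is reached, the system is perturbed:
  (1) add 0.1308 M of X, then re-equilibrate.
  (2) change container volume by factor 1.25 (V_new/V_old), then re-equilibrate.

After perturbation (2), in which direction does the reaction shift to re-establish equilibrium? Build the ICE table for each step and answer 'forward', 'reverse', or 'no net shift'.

Direction: reverse

Q₀ = 9530 vs Keq = 533.4 ⇒ Q>K, reverse
Step 1:
                   L          X
  Initial    0.03172     0.5515
  Change     0.04797   -0.03198
  Equil      0.07969     0.5195
  solve Keq expr → x = -0.01599; check Q = 533.4
Then add 0.1308 M of X.
Step 2:
                   L          X
  Initial    0.07969     0.6503
  Change      0.0121  -0.008068
  Equil      0.09179     0.6423
  solve Keq expr → x = -0.004034; check Q = 533.4
Then change container volume by factor 1.25 (V_new/V_old).
Step 3:
                   L          X
  Initial    0.07343     0.5138
  Change    0.005307  -0.003538
  Equil      0.07874     0.5103
  solve Keq expr → x = -0.001769; check Q = 533.4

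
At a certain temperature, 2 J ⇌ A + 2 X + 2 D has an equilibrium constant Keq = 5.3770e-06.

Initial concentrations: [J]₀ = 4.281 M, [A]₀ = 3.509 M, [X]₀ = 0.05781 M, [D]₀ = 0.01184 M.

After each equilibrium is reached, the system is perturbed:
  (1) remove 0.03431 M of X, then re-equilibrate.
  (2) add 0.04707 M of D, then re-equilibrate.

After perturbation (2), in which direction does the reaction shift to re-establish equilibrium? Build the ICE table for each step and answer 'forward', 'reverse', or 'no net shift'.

Q₀ = 8.9702e-08 vs Keq = 5.3770e-06 ⇒ Q<K, forward
Step 1:
                   J          A          X          D
  Initial      4.281      3.509    0.05781    0.01184
  Change    -0.04108    0.02054    0.04108    0.04108
  Equil         4.24       3.53    0.09889    0.05292
  solve Keq expr → x = 0.02054; check Q = 5.3770e-06
Then remove 0.03431 M of X.
Step 2:
                   J          A          X          D
  Initial       4.24       3.53    0.06458    0.05292
  Change    -0.01367   0.006837    0.01367    0.01367
  Equil        4.226      3.536    0.07825    0.06659
  solve Keq expr → x = 0.006837; check Q = 5.3770e-06
Then add 0.04707 M of D.
Step 3:
                   J          A          X          D
  Initial      4.226      3.536    0.07825     0.1137
  Change      0.0214    -0.0107    -0.0214    -0.0214
  Equil        4.248      3.526    0.05685    0.09226
  solve Keq expr → x = -0.0107; check Q = 5.3770e-06

Direction: reverse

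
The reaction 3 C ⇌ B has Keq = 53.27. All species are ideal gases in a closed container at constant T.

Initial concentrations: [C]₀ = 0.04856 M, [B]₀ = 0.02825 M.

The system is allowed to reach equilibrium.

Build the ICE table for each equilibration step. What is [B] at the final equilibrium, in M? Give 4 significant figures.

Q₀ = 246.7 vs Keq = 53.27 ⇒ Q>K, reverse
Step 1:
                   C          B
  I          0.04856    0.02825
  C          0.02391  -0.007971
  E          0.07247    0.02028
  solve Keq expr → x = -0.007971; check Q = 53.27

[B]_eq = 0.02028 M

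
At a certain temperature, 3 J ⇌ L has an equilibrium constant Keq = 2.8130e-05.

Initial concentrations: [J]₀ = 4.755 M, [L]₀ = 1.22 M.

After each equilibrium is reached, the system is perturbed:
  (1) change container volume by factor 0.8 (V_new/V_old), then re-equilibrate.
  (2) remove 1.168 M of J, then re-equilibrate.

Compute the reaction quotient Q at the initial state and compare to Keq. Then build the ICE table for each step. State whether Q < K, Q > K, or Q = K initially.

Q₀ = 0.01135 vs Keq = 2.8130e-05 ⇒ Q>K, reverse
Step 1:
                  J         L
  I           4.755      1.22
  C           3.611    -1.204
  E           8.366   0.01647
  solve Keq expr → x = -1.204; check Q = 2.8130e-05
Then change container volume by factor 0.8 (V_new/V_old).
Step 2:
                  J         L
  I           10.46   0.02059
  C        -0.03381   0.01127
  E           10.42   0.03185
  solve Keq expr → x = 0.01127; check Q = 2.8130e-05
Then remove 1.168 M of J.
Step 3:
                  J         L
  I           9.255   0.03185
  C         0.02805  -0.00935
  E           9.283    0.0225
  solve Keq expr → x = -0.00935; check Q = 2.8130e-05

Q₀ = 0.01135; Q > K (proceeds reverse)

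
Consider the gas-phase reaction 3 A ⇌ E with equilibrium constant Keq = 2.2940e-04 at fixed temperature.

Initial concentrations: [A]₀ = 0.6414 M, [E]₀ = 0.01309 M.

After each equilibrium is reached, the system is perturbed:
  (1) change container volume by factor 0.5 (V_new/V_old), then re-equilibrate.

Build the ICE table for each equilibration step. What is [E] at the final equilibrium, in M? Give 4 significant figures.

[E]_eq = 5.7655e-04 M

Q₀ = 0.04961 vs Keq = 2.2940e-04 ⇒ Q>K, reverse
Step 1:
                    A           E
  Initial      0.6414     0.01309
  Change      0.03905    -0.01302
  Equil        0.6805  7.2275e-05
  solve Keq expr → x = -0.01302; check Q = 2.2940e-04
Then change container volume by factor 0.5 (V_new/V_old).
Step 2:
                    A           E
  Initial       1.361  1.4455e-04
  Change    -0.001296  4.3200e-04
  Equil          1.36  5.7655e-04
  solve Keq expr → x = 4.3200e-04; check Q = 2.2940e-04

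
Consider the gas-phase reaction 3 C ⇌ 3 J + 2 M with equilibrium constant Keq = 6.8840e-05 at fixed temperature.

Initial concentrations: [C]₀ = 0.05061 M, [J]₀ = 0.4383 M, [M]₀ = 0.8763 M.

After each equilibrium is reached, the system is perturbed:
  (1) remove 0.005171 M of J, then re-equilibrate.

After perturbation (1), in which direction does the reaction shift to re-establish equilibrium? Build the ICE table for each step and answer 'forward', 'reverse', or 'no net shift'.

Q₀ = 498.8 vs Keq = 6.8840e-05 ⇒ Q>K, reverse
Step 1:
                    C           J           M
  init        0.05061      0.4383      0.8763
  Δ            0.4117     -0.4117     -0.2745
  eq           0.4623     0.02658      0.6018
  solve Keq expr → x = -0.1372; check Q = 6.8840e-05
Then remove 0.005171 M of J.
Step 2:
                    C           J           M
  init         0.4623     0.02141      0.6018
  Δ         -0.004802    0.004802    0.003201
  eq           0.4575     0.02621       0.605
  solve Keq expr → x = 0.001601; check Q = 6.8840e-05

Direction: forward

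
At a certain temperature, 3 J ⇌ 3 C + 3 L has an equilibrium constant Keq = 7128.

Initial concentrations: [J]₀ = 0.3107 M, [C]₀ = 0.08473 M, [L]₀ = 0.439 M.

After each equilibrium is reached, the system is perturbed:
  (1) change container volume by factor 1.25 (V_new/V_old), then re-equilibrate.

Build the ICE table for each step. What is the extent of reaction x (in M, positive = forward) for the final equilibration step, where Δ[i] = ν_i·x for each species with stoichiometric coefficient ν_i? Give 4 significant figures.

Q₀ = 0.001716 vs Keq = 7128 ⇒ Q<K, forward
Step 1:
                  J         C         L
  Initial    0.3107   0.08473     0.439
  Change    -0.2962    0.2962    0.2962
  Equil     0.01455    0.3809    0.7352
  solve Keq expr → x = 0.09872; check Q = 7128
Then change container volume by factor 1.25 (V_new/V_old).
Step 2:
                  J         C         L
  Initial   0.01164    0.3047    0.5881
  Change  -0.002224  0.002224  0.002224
  Equil    0.009415    0.3069    0.5903
  solve Keq expr → x = 7.4148e-04; check Q = 7128

x = 7.4148e-04 M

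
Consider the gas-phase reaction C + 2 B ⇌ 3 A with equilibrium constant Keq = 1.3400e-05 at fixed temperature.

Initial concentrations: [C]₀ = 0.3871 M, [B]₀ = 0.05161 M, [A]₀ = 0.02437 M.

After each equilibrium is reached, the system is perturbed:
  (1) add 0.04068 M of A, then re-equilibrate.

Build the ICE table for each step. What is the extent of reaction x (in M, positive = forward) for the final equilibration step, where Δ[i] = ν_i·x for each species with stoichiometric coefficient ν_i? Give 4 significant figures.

x = -0.01331 M

Q₀ = 0.01404 vs Keq = 1.3400e-05 ⇒ Q>K, reverse
Step 1:
                    C           B           A
  I            0.3871     0.05161     0.02437
  C          0.007176     0.01435    -0.02153
  E            0.3943     0.06596    0.002843
  solve Keq expr → x = -0.007176; check Q = 1.3400e-05
Then add 0.04068 M of A.
Step 2:
                    C           B           A
  I            0.3943     0.06596     0.04352
  C           0.01331     0.02661    -0.03992
  E            0.4076     0.09257    0.003604
  solve Keq expr → x = -0.01331; check Q = 1.3400e-05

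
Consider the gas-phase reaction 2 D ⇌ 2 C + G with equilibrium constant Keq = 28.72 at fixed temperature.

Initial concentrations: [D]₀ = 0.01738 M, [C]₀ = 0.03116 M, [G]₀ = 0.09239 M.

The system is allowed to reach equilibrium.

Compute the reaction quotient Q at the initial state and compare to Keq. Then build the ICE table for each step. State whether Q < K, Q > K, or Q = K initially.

Q₀ = 0.297 vs Keq = 28.72 ⇒ Q<K, forward
Step 1:
                  D         C         G
  Initial   0.01738   0.03116   0.09239
  Change   -0.01468   0.01468  0.007339
  Equil    0.002701   0.04584   0.09973
  solve Keq expr → x = 0.007339; check Q = 28.72

Q₀ = 0.297; Q < K (proceeds forward)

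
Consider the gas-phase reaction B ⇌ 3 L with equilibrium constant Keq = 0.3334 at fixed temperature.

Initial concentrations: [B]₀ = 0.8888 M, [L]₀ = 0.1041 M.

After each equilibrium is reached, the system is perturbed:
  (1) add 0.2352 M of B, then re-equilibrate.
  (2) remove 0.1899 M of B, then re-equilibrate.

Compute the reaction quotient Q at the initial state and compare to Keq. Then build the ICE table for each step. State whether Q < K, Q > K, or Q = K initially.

Q₀ = 0.001269 vs Keq = 0.3334 ⇒ Q<K, forward
Step 1:
                  B         L
  Initial    0.8888    0.1041
  Change    -0.1721    0.5164
  Equil      0.7167    0.6205
  solve Keq expr → x = 0.1721; check Q = 0.3334
Then add 0.2352 M of B.
Step 2:
                  B         L
  Initial    0.9519    0.6205
  Change     -0.019     0.057
  Equil      0.9329    0.6775
  solve Keq expr → x = 0.019; check Q = 0.3334
Then remove 0.1899 M of B.
Step 3:
                  B         L
  Initial     0.743    0.6775
  Change    0.01509  -0.04528
  Equil      0.7581    0.6322
  solve Keq expr → x = -0.01509; check Q = 0.3334

Q₀ = 0.001269; Q < K (proceeds forward)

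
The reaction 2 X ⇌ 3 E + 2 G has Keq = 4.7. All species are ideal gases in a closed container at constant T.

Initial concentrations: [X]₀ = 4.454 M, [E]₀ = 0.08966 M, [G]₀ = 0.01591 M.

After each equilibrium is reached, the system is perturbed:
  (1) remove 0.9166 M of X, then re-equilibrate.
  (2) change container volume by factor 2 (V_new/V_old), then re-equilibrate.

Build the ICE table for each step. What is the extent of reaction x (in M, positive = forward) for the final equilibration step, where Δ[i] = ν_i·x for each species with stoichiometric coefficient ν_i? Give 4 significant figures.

x = 0.129 M

Q₀ = 9.1968e-09 vs Keq = 4.7 ⇒ Q<K, forward
Step 1:
                  X         E         G
  init        4.454   0.08966   0.01591
  Δ          -1.586      2.38     1.586
  eq          2.868     2.469     1.602
  solve Keq expr → x = 0.7932; check Q = 4.7
Then remove 0.9166 M of X.
Step 2:
                  X         E         G
  init        1.951     2.469     1.602
  Δ          0.1818   -0.2727   -0.1818
  eq          2.133     2.196      1.42
  solve Keq expr → x = -0.09091; check Q = 4.7
Then change container volume by factor 2 (V_new/V_old).
Step 3:
                  X         E         G
  init        1.066     1.098    0.7102
  Δ          -0.258     0.387     0.258
  eq         0.8084     1.485    0.9682
  solve Keq expr → x = 0.129; check Q = 4.7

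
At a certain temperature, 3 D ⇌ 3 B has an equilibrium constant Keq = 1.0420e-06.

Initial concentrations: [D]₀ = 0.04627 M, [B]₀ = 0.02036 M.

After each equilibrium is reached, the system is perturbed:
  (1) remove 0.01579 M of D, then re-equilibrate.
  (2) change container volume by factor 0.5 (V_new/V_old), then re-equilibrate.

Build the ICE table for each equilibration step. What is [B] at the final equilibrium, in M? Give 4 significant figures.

[B]_eq = 0.00102 M

Q₀ = 0.0852 vs Keq = 1.0420e-06 ⇒ Q>K, reverse
Step 1:
                    D           B
  init        0.04627     0.02036
  Δ           0.01969    -0.01969
  eq          0.06596  6.6872e-04
  solve Keq expr → x = -0.006564; check Q = 1.0420e-06
Then remove 0.01579 M of D.
Step 2:
                    D           B
  init        0.05017  6.6872e-04
  Δ        1.5847e-04 -1.5847e-04
  eq          0.05033  5.1025e-04
  solve Keq expr → x = -5.2825e-05; check Q = 1.0420e-06
Then change container volume by factor 0.5 (V_new/V_old).
Step 3:
                    D           B
  init         0.1007     0.00102
  Δ                 0           0
  eq           0.1007     0.00102
  solve Keq expr → x = 0; check Q = 1.0420e-06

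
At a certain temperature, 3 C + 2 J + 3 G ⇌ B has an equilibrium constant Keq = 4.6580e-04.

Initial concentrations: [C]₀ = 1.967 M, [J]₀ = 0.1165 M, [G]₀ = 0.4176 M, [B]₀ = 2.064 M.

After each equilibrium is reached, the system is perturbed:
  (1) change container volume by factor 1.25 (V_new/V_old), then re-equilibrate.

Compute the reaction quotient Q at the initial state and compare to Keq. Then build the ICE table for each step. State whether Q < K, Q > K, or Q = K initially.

Q₀ = 274.4; Q > K (proceeds reverse)

Q₀ = 274.4 vs Keq = 4.6580e-04 ⇒ Q>K, reverse
Step 1:
                   C          J          G          B
  I            1.967     0.1165     0.4176      2.064
  C            2.156      1.438      2.156    -0.7188
  E            4.123      1.554      2.574      1.345
  solve Keq expr → x = -0.7188; check Q = 4.6580e-04
Then change container volume by factor 1.25 (V_new/V_old).
Step 2:
                   C          J          G          B
  I            3.299      1.243      2.059      1.076
  C           0.4509     0.3006     0.4509    -0.1503
  E             3.75      1.544       2.51     0.9258
  solve Keq expr → x = -0.1503; check Q = 4.6580e-04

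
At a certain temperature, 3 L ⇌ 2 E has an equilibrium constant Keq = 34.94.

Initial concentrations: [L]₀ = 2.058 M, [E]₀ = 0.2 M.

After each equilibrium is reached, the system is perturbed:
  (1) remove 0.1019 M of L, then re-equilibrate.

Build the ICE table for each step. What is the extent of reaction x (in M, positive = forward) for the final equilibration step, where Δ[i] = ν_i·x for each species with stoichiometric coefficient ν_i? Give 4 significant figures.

x = -0.0302 M

Q₀ = 0.004589 vs Keq = 34.94 ⇒ Q<K, forward
Step 1:
                   L          E
  I            2.058        0.2
  C           -1.689      1.126
  E           0.3692      1.326
  solve Keq expr → x = 0.5629; check Q = 34.94
Then remove 0.1019 M of L.
Step 2:
                   L          E
  I           0.2673      1.326
  C           0.0906    -0.0604
  E           0.3579      1.265
  solve Keq expr → x = -0.0302; check Q = 34.94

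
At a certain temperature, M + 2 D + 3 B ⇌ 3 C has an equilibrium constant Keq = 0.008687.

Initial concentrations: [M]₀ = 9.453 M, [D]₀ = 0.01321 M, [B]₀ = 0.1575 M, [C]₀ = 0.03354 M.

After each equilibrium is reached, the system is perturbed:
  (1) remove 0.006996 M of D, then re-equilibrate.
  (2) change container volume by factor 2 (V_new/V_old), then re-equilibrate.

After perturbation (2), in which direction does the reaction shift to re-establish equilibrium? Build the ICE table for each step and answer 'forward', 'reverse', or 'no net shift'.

Q₀ = 5.854 vs Keq = 0.008687 ⇒ Q>K, reverse
Step 1:
                    M           D           B           C
  Initial       9.453     0.01321      0.1575     0.03354
  Change     0.008593     0.01719     0.02578    -0.02578
  Equil         9.462      0.0304      0.1833    0.007761
  solve Keq expr → x = -0.008593; check Q = 0.008687
Then remove 0.006996 M of D.
Step 2:
                    M           D           B           C
  Initial       9.462      0.0234      0.1833    0.007761
  Change   3.5703e-04  7.1406e-04    0.001071   -0.001071
  Equil         9.462     0.02411      0.1843     0.00669
  solve Keq expr → x = -3.5703e-04; check Q = 0.008687
Then change container volume by factor 2 (V_new/V_old).
Step 3:
                    M           D           B           C
  Initial       4.731     0.01206     0.09217    0.003345
  Change   5.1621e-04    0.001032    0.001549   -0.001549
  Equil         4.731     0.01309     0.09372    0.001796
  solve Keq expr → x = -5.1621e-04; check Q = 0.008687

Direction: reverse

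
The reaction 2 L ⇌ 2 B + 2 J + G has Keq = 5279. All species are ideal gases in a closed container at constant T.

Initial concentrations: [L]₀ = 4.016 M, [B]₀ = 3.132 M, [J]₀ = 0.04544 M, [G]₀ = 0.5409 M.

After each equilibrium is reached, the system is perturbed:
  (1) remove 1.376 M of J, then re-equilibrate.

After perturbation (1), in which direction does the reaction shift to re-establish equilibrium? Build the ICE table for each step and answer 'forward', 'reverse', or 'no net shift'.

Direction: forward

Q₀ = 6.7928e-04 vs Keq = 5279 ⇒ Q<K, forward
Step 1:
                    L           B           J           G
  init          4.016       3.132     0.04544      0.5409
  Δ            -3.521       3.521       3.521        1.76
  eq           0.4953       6.653       3.566       2.301
  solve Keq expr → x = 1.76; check Q = 5279
Then remove 1.376 M of J.
Step 2:
                    L           B           J           G
  init         0.4953       6.653        2.19       2.301
  Δ           -0.1562      0.1562      0.1562     0.07809
  eq           0.3392       6.809       2.346       2.379
  solve Keq expr → x = 0.07809; check Q = 5279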